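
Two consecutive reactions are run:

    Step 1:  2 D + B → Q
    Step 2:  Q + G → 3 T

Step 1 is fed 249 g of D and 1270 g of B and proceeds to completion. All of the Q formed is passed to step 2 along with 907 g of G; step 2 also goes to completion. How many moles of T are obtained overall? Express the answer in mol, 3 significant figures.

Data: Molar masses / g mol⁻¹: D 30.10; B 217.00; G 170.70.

Step 1:
n(D) = 249.0 / 30.10 = 8.272 mol
n(B) = 1270 / 217.00 = 5.853 mol
n/ν for D = 8.272/2 = 4.136
n/ν for B = 5.853/1 = 5.853
Smallest n/ν is D → limiting reagent.
n(Q) produced = (1/2) × 8.272 = 4.136 mol
Step 2:
n(Q) available = 4.136 mol
n(G) = 907.0 / 170.70 = 5.313 mol
n/ν for Q = 4.136/1 = 4.136
n/ν for G = 5.313/1 = 5.313
Smallest n/ν is Q → limiting reagent.
n(T) = (3/1) × 4.136 = 12.41 mol

12.4 mol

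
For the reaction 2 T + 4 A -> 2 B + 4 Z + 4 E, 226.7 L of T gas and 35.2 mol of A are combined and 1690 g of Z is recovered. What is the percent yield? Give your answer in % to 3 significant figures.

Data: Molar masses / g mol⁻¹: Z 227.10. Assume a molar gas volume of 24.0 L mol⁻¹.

39.4 %

n(T) = 226.7 / 24.0 = 9.446 mol
n(A) = 35.20 mol
n/ν for T = 9.446/2 = 4.723
n/ν for A = 35.20/4 = 8.800
Smallest n/ν is T → limiting reagent.
theoretical n(Z) = (4/2) × 9.446 = 18.89 mol → 4290 g
% yield = 1690 / 4290 × 100 = 39.39 %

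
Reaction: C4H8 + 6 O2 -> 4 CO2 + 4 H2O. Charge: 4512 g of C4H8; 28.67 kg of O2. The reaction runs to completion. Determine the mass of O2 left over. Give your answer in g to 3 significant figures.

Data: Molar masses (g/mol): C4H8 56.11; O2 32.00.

n(C4H8) = 4512 / 56.11 = 80.41 mol
n(O2) = 28.67×1000 / 32.00 = 895.9 mol
n/ν for C4H8 = 80.41/1 = 80.41
n/ν for O2 = 895.9/6 = 149.3
Smallest n/ν is C4H8 → limiting reagent.
O2 consumed = (6/1) × 80.41 = 482.5 mol
O2 remaining = 895.9 − 482.5 = 413.4 mol
mass = 413.4 × 32.00 = 13230 g

13200 g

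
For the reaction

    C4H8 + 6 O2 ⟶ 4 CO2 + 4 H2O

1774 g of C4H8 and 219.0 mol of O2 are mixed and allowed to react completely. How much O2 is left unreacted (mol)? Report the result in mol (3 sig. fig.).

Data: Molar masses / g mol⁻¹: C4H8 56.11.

n(C4H8) = 1774 / 56.11 = 31.62 mol
n(O2) = 219.0 mol
n/ν for C4H8 = 31.62/1 = 31.62
n/ν for O2 = 219.0/6 = 36.50
Smallest n/ν is C4H8 → limiting reagent.
O2 consumed = (6/1) × 31.62 = 189.7 mol
O2 remaining = 219.0 − 189.7 = 29.30 mol

29.3 mol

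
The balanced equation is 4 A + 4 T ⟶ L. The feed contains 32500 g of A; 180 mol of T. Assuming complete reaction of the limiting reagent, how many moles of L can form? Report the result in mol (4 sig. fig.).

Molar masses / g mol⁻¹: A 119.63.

n(A) = 32500 / 119.63 = 271.7 mol
n(T) = 180.0 mol
n/ν for A = 271.7/4 = 67.93
n/ν for T = 180.0/4 = 45.00
Smallest n/ν is T → limiting reagent.
n(L) = (1/4) × 180.0 = 45.00 mol

45.00 mol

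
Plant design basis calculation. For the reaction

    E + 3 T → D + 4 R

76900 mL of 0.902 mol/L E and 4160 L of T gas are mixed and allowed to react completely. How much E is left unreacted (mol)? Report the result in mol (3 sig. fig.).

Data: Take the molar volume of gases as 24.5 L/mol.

n(E) = 0.902 × 76900/1000 = 69.36 mol
n(T) = 4160 / 24.5 = 169.8 mol
n/ν for E = 69.36/1 = 69.36
n/ν for T = 169.8/3 = 56.60
Smallest n/ν is T → limiting reagent.
E consumed = (1/3) × 169.8 = 56.60 mol
E remaining = 69.36 − 56.60 = 12.76 mol

12.8 mol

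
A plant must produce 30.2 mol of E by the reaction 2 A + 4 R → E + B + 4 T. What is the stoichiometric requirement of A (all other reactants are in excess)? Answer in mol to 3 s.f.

n(E) = 30.20 mol
n(A) = (2/1) × 30.20 = 60.40 mol

60.4 mol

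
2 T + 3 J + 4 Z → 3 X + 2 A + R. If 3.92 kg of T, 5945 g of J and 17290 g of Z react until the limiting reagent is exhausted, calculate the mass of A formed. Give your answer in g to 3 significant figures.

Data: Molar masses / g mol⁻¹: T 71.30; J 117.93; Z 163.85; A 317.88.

n(T) = 3.920×1000 / 71.30 = 54.98 mol
n(J) = 5945 / 117.93 = 50.41 mol
n(Z) = 17290 / 163.85 = 105.5 mol
n/ν for T = 54.98/2 = 27.49
n/ν for J = 50.41/3 = 16.80
n/ν for Z = 105.5/4 = 26.38
Smallest n/ν is J → limiting reagent.
n(A) = (2/3) × 50.41 = 33.61 mol
mass = 33.61 × 317.88 = 10680 g

10700 g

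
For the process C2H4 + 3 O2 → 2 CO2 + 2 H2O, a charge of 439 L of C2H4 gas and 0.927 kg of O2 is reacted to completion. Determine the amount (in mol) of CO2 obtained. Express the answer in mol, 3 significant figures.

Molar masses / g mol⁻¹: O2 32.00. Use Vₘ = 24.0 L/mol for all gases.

19.3 mol

n(C2H4) = 439.0 / 24.0 = 18.29 mol
n(O2) = 0.9270×1000 / 32.00 = 28.97 mol
n/ν → C2H4: 18.29, O2: 9.657; O2 is limiting.
n(CO2) = (2/3) × 28.97 = 19.31 mol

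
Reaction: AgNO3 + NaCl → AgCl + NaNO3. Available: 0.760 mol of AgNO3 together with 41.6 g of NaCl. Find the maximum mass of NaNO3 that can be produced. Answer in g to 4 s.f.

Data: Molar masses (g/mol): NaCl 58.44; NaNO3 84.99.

60.50 g

n(AgNO3) = 0.7600 mol
n(NaCl) = 41.60 / 58.44 = 0.7118 mol
n/ν for AgNO3 = 0.7600/1 = 0.7600
n/ν for NaCl = 0.7118/1 = 0.7118
Smallest n/ν is NaCl → limiting reagent.
n(NaNO3) = (1/1) × 0.7118 = 0.7118 mol
mass = 0.7118 × 84.99 = 60.50 g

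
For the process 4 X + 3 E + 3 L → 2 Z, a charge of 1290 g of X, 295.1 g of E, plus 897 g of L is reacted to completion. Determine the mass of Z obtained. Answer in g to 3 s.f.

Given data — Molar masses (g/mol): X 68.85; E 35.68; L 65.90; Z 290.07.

n(X) = 1290 / 68.85 = 18.74 mol
n(E) = 295.1 / 35.68 = 8.271 mol
n(L) = 897.0 / 65.90 = 13.61 mol
n/ν for X = 18.74/4 = 4.685
n/ν for E = 8.271/3 = 2.757
n/ν for L = 13.61/3 = 4.537
Smallest n/ν is E → limiting reagent.
n(Z) = (2/3) × 8.271 = 5.514 mol
mass = 5.514 × 290.07 = 1599 g

1600 g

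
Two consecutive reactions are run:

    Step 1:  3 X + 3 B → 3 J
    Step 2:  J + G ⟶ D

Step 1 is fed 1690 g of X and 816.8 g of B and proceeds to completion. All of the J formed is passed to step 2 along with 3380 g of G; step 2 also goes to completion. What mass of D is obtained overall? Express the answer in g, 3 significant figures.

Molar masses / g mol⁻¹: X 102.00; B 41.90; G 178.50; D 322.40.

Step 1:
n(X) = 1690 / 102.00 = 16.57 mol
n(B) = 816.8 / 41.90 = 19.49 mol
n/ν for X = 16.57/3 = 5.523
n/ν for B = 19.49/3 = 6.497
Smallest n/ν is X → limiting reagent.
n(J) produced = (3/3) × 16.57 = 16.57 mol
Step 2:
n(J) available = 16.57 mol
n(G) = 3380 / 178.50 = 18.94 mol
n/ν for J = 16.57/1 = 16.57
n/ν for G = 18.94/1 = 18.94
Smallest n/ν is J → limiting reagent.
n(D) = (1/1) × 16.57 = 16.57 mol
mass = 16.57 × 322.40 = 5342 g

5340 g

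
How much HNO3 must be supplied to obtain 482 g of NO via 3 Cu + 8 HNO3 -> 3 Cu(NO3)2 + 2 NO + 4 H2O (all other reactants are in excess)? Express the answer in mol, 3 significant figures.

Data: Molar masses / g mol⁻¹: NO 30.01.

n(NO) = 482 / 30.01 = 16.06 mol
n(HNO3) = (8/2) × 16.06 = 64.24 mol

64.2 mol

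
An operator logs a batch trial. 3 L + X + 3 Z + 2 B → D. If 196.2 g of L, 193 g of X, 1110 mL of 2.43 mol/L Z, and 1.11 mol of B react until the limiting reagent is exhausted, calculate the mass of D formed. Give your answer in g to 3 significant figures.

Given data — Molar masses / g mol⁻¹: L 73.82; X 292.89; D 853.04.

n(L) = 196.2 / 73.82 = 2.658 mol
n(X) = 193.0 / 292.89 = 0.6590 mol
n(Z) = 2.43 × 1110/1000 = 2.697 mol
n(B) = 1.110 mol
n/ν for L = 2.658/3 = 0.8860
n/ν for X = 0.6590/1 = 0.6590
n/ν for Z = 2.697/3 = 0.8990
n/ν for B = 1.110/2 = 0.5550
Smallest n/ν is B → limiting reagent.
n(D) = (1/2) × 1.110 = 0.5550 mol
mass = 0.5550 × 853.04 = 473.4 g

473 g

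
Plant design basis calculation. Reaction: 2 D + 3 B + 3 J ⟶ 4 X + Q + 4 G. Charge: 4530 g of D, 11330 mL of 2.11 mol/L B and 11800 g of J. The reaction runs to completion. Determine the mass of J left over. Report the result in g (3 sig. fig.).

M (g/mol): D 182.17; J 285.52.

n(D) = 4530 / 182.17 = 24.87 mol
n(B) = 2.11 × 11330/1000 = 23.91 mol
n(J) = 11800 / 285.52 = 41.33 mol
n/ν for D = 24.87/2 = 12.44
n/ν for B = 23.91/3 = 7.970
n/ν for J = 41.33/3 = 13.78
Smallest n/ν is B → limiting reagent.
J consumed = (3/3) × 23.91 = 23.91 mol
J remaining = 41.33 − 23.91 = 17.42 mol
mass = 17.42 × 285.52 = 4974 g

4970 g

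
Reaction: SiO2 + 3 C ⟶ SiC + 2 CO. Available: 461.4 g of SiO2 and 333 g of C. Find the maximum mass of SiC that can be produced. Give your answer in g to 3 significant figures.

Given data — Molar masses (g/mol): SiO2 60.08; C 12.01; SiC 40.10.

n(SiO2) = 461.4 / 60.08 = 7.680 mol
n(C) = 333.0 / 12.01 = 27.73 mol
n/ν for SiO2 = 7.680/1 = 7.680
n/ν for C = 27.73/3 = 9.243
Smallest n/ν is SiO2 → limiting reagent.
n(SiC) = (1/1) × 7.680 = 7.680 mol
mass = 7.680 × 40.10 = 308.0 g

308 g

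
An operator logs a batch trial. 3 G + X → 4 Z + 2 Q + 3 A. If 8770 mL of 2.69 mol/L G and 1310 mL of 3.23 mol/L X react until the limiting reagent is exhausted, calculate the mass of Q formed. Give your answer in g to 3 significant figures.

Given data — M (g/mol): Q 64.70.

548 g

n(G) = 2.69 × 8770/1000 = 23.59 mol
n(X) = 3.23 × 1310/1000 = 4.231 mol
n/ν for G = 23.59/3 = 7.863
n/ν for X = 4.231/1 = 4.231
Smallest n/ν is X → limiting reagent.
n(Q) = (2/1) × 4.231 = 8.462 mol
mass = 8.462 × 64.70 = 547.5 g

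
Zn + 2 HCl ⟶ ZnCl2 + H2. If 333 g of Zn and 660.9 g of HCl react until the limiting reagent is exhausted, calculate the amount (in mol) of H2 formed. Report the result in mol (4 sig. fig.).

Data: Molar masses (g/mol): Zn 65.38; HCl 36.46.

5.093 mol

n(Zn) = 333.0 / 65.38 = 5.093 mol
n(HCl) = 660.9 / 36.46 = 18.13 mol
n/ν for Zn = 5.093/1 = 5.093
n/ν for HCl = 18.13/2 = 9.065
Smallest n/ν is Zn → limiting reagent.
n(H2) = (1/1) × 5.093 = 5.093 mol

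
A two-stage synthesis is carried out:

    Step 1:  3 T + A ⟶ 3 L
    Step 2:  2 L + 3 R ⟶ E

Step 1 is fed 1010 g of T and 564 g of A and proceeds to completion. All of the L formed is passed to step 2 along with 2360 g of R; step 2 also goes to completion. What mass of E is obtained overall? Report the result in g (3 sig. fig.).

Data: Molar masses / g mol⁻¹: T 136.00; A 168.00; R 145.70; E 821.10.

Step 1:
n(T) = 1010 / 136.00 = 7.426 mol
n(A) = 564.0 / 168.00 = 3.357 mol
n/ν for T = 7.426/3 = 2.475
n/ν for A = 3.357/1 = 3.357
Smallest n/ν is T → limiting reagent.
n(L) produced = (3/3) × 7.426 = 7.426 mol
Step 2:
n(L) available = 7.426 mol
n(R) = 2360 / 145.70 = 16.20 mol
n/ν for L = 7.426/2 = 3.713
n/ν for R = 16.20/3 = 5.400
Smallest n/ν is L → limiting reagent.
n(E) = (1/2) × 7.426 = 3.713 mol
mass = 3.713 × 821.10 = 3049 g

3050 g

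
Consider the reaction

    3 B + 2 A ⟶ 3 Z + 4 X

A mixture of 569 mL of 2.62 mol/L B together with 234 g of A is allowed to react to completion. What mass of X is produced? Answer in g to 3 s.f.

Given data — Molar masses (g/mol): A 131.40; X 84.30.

n(B) = 2.62 × 569.0/1000 = 1.491 mol
n(A) = 234.0 / 131.40 = 1.781 mol
n/ν for B = 1.491/3 = 0.4970
n/ν for A = 1.781/2 = 0.8905
Smallest n/ν is B → limiting reagent.
n(X) = (4/3) × 1.491 = 1.988 mol
mass = 1.988 × 84.30 = 167.6 g

168 g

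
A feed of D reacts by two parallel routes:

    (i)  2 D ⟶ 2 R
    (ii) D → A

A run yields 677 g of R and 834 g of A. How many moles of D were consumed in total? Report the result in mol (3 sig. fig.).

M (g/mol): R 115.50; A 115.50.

13.1 mol

n(R) = 677 / 115.50 = 5.861 mol
n(A) = 834 / 115.50 = 7.221 mol
n(D) via (i) = (2/2)×5.861 = 5.861 mol
n(D) via (ii) = (1/1)×7.221 = 7.221 mol
total n(D) = 5.861 + 7.221 = 13.08 mol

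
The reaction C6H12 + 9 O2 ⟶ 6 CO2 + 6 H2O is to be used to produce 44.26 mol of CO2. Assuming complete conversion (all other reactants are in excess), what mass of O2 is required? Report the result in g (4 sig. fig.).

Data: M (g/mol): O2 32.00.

n(CO2) = 44.26 mol
n(O2) = (9/6) × 44.26 = 66.39 mol
mass = 66.39 × 32.00 = 2124 g

2124 g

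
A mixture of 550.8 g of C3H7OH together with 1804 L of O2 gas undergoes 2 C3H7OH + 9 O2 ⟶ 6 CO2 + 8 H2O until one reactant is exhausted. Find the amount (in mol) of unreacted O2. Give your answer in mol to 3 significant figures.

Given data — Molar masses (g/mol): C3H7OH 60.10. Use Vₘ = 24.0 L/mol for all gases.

33.9 mol

n(C3H7OH) = 550.8 / 60.10 = 9.165 mol
n(O2) = 1804 / 24.0 = 75.17 mol
n/ν for C3H7OH = 9.165/2 = 4.583
n/ν for O2 = 75.17/9 = 8.352
Smallest n/ν is C3H7OH → limiting reagent.
O2 consumed = (9/2) × 9.165 = 41.24 mol
O2 remaining = 75.17 − 41.24 = 33.93 mol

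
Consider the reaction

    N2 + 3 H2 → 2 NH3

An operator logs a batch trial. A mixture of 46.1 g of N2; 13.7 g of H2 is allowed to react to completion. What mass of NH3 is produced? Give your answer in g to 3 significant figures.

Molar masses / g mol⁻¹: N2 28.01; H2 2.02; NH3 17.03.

56.1 g

n(N2) = 46.10 / 28.01 = 1.646 mol
n(H2) = 13.70 / 2.02 = 6.782 mol
n/ν for N2 = 1.646/1 = 1.646
n/ν for H2 = 6.782/3 = 2.261
Smallest n/ν is N2 → limiting reagent.
n(NH3) = (2/1) × 1.646 = 3.292 mol
mass = 3.292 × 17.03 = 56.06 g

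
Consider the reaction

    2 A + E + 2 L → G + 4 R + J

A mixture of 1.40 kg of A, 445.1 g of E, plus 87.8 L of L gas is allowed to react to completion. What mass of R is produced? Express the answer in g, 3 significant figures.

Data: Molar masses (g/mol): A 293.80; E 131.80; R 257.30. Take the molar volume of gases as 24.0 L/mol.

n(A) = 1.400×1000 / 293.80 = 4.765 mol
n(E) = 445.1 / 131.80 = 3.377 mol
n(L) = 87.80 / 24.0 = 3.658 mol
n/ν for A = 4.765/2 = 2.383
n/ν for E = 3.377/1 = 3.377
n/ν for L = 3.658/2 = 1.829
Smallest n/ν is L → limiting reagent.
n(R) = (4/2) × 3.658 = 7.316 mol
mass = 7.316 × 257.30 = 1882 g

1880 g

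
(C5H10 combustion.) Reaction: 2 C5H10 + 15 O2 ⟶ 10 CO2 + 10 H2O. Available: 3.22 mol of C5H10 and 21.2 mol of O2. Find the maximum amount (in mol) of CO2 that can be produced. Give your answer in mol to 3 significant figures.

14.1 mol

n(C5H10) = 3.220 mol
n(O2) = 21.20 mol
n/ν → C5H10: 1.610, O2: 1.413; O2 is limiting.
n(CO2) = (10/15) × 21.20 = 14.13 mol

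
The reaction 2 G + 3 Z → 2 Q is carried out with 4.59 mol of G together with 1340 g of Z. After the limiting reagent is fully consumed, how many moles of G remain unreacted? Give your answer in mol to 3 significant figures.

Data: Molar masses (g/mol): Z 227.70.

n(G) = 4.590 mol
n(Z) = 1340 / 227.70 = 5.885 mol
n/ν for G = 4.590/2 = 2.295
n/ν for Z = 5.885/3 = 1.962
Smallest n/ν is Z → limiting reagent.
G consumed = (2/3) × 5.885 = 3.923 mol
G remaining = 4.590 − 3.923 = 0.6670 mol

0.667 mol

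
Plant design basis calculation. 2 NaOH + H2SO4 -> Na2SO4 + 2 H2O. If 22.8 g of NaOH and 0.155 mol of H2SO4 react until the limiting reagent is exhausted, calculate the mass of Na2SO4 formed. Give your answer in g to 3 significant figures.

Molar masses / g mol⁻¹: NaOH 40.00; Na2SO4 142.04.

n(NaOH) = 22.80 / 40.00 = 0.5700 mol
n(H2SO4) = 0.1550 mol
n/ν → NaOH: 0.2850, H2SO4: 0.1550; H2SO4 is limiting.
n(Na2SO4) = (1/1) × 0.1550 = 0.1550 mol
mass = 0.1550 × 142.04 = 22.02 g

22.0 g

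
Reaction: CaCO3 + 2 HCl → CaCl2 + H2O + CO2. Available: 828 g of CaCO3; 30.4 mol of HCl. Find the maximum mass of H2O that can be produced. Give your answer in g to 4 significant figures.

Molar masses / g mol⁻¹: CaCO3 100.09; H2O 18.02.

149.1 g

n(CaCO3) = 828.0 / 100.09 = 8.273 mol
n(HCl) = 30.40 mol
n/ν for CaCO3 = 8.273/1 = 8.273
n/ν for HCl = 30.40/2 = 15.20
Smallest n/ν is CaCO3 → limiting reagent.
n(H2O) = (1/1) × 8.273 = 8.273 mol
mass = 8.273 × 18.02 = 149.1 g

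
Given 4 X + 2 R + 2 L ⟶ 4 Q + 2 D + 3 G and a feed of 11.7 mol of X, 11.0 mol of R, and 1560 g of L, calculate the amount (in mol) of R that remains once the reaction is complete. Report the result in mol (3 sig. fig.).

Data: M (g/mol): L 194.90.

5.15 mol

n(X) = 11.70 mol
n(R) = 11.00 mol
n(L) = 1560 / 194.90 = 8.004 mol
n/ν for X = 11.70/4 = 2.925
n/ν for R = 11.00/2 = 5.500
n/ν for L = 8.004/2 = 4.002
Smallest n/ν is X → limiting reagent.
R consumed = (2/4) × 11.70 = 5.850 mol
R remaining = 11.00 − 5.850 = 5.150 mol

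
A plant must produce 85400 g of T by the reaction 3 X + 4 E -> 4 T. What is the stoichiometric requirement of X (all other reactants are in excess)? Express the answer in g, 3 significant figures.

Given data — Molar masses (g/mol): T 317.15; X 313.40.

63300 g

n(T) = 85400 / 317.15 = 269.3 mol
n(X) = (3/4) × 269.3 = 202.0 mol
mass = 202.0 × 313.40 = 63310 g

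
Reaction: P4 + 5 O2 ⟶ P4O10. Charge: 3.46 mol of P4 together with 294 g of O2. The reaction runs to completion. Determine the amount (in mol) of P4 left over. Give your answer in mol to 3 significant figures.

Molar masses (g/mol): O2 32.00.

1.62 mol

n(P4) = 3.460 mol
n(O2) = 294.0 / 32.00 = 9.188 mol
n/ν for P4 = 3.460/1 = 3.460
n/ν for O2 = 9.188/5 = 1.838
Smallest n/ν is O2 → limiting reagent.
P4 consumed = (1/5) × 9.188 = 1.838 mol
P4 remaining = 3.460 − 1.838 = 1.622 mol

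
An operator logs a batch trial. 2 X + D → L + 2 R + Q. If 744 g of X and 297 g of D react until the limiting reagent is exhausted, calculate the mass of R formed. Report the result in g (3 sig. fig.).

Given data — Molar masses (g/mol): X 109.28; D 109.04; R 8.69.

n(X) = 744.0 / 109.28 = 6.808 mol
n(D) = 297.0 / 109.04 = 2.724 mol
n/ν for X = 6.808/2 = 3.404
n/ν for D = 2.724/1 = 2.724
Smallest n/ν is D → limiting reagent.
n(R) = (2/1) × 2.724 = 5.448 mol
mass = 5.448 × 8.69 = 47.34 g

47.3 g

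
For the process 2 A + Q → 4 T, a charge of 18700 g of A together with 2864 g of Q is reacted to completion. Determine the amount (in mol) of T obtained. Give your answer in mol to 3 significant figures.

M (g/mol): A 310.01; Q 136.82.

83.7 mol

n(A) = 18700 / 310.01 = 60.32 mol
n(Q) = 2864 / 136.82 = 20.93 mol
n/ν → A: 30.16, Q: 20.93; Q is limiting.
n(T) = (4/1) × 20.93 = 83.72 mol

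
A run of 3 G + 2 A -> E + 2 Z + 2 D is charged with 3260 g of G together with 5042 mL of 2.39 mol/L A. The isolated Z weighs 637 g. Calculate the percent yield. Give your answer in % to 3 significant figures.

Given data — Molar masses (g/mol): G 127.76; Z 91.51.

n(G) = 3260 / 127.76 = 25.52 mol
n(A) = 2.39 × 5042/1000 = 12.05 mol
n/ν for G = 25.52/3 = 8.507
n/ν for A = 12.05/2 = 6.025
Smallest n/ν is A → limiting reagent.
theoretical n(Z) = (2/2) × 12.05 = 12.05 mol → 1103 g
% yield = 637 / 1103 × 100 = 57.75 %

57.8 %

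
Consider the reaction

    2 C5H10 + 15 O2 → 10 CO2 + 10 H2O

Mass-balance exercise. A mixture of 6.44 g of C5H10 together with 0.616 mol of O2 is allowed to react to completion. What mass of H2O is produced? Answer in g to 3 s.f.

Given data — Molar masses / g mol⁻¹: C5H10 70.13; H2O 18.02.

n(C5H10) = 6.440 / 70.13 = 0.09183 mol
n(O2) = 0.6160 mol
n/ν for C5H10 = 0.09183/2 = 0.04592
n/ν for O2 = 0.6160/15 = 0.04107
Smallest n/ν is O2 → limiting reagent.
n(H2O) = (10/15) × 0.6160 = 0.4107 mol
mass = 0.4107 × 18.02 = 7.401 g

7.40 g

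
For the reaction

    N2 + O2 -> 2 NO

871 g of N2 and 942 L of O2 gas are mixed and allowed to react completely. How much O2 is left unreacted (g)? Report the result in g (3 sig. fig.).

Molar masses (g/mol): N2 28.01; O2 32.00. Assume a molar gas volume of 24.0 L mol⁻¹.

n(N2) = 871.0 / 28.01 = 31.10 mol
n(O2) = 942.0 / 24.0 = 39.25 mol
n/ν for N2 = 31.10/1 = 31.10
n/ν for O2 = 39.25/1 = 39.25
Smallest n/ν is N2 → limiting reagent.
O2 consumed = (1/1) × 31.10 = 31.10 mol
O2 remaining = 39.25 − 31.10 = 8.150 mol
mass = 8.150 × 32.00 = 260.8 g

261 g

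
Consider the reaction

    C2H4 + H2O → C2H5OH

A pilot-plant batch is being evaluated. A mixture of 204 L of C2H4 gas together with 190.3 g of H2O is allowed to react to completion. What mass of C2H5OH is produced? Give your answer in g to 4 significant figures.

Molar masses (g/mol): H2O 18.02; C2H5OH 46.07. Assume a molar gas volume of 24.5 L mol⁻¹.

383.6 g

n(C2H4) = 204.0 / 24.5 = 8.327 mol
n(H2O) = 190.3 / 18.02 = 10.56 mol
n/ν for C2H4 = 8.327/1 = 8.327
n/ν for H2O = 10.56/1 = 10.56
Smallest n/ν is C2H4 → limiting reagent.
n(C2H5OH) = (1/1) × 8.327 = 8.327 mol
mass = 8.327 × 46.07 = 383.6 g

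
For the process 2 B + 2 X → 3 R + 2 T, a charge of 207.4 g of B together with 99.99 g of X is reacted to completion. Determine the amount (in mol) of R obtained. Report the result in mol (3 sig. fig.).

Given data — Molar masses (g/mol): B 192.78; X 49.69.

1.61 mol

n(B) = 207.4 / 192.78 = 1.076 mol
n(X) = 99.99 / 49.69 = 2.012 mol
n/ν → B: 0.5380, X: 1.006; B is limiting.
n(R) = (3/2) × 1.076 = 1.614 mol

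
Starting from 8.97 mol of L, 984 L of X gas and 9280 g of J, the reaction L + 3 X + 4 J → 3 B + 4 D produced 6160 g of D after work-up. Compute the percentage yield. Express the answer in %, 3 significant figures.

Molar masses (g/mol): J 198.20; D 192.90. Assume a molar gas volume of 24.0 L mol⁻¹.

n(L) = 8.970 mol
n(X) = 984.0 / 24.0 = 41.00 mol
n(J) = 9280 / 198.20 = 46.82 mol
n/ν for L = 8.970/1 = 8.970
n/ν for X = 41.00/3 = 13.67
n/ν for J = 46.82/4 = 11.71
Smallest n/ν is L → limiting reagent.
theoretical n(D) = (4/1) × 8.970 = 35.88 mol → 6921 g
% yield = 6160 / 6921 × 100 = 89.00 %

89.0 %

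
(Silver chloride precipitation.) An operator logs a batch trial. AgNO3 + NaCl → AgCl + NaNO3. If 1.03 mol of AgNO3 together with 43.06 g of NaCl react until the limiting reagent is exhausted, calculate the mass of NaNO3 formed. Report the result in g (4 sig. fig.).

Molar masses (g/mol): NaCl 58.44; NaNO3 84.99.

62.62 g

n(AgNO3) = 1.030 mol
n(NaCl) = 43.06 / 58.44 = 0.7368 mol
n/ν for AgNO3 = 1.030/1 = 1.030
n/ν for NaCl = 0.7368/1 = 0.7368
Smallest n/ν is NaCl → limiting reagent.
n(NaNO3) = (1/1) × 0.7368 = 0.7368 mol
mass = 0.7368 × 84.99 = 62.62 g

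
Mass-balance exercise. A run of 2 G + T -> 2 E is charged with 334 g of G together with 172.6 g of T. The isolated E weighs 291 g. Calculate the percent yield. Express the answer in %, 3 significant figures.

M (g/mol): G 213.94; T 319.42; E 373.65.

n(G) = 334.0 / 213.94 = 1.561 mol
n(T) = 172.6 / 319.42 = 0.5404 mol
n/ν for G = 1.561/2 = 0.7805
n/ν for T = 0.5404/1 = 0.5404
Smallest n/ν is T → limiting reagent.
theoretical n(E) = (2/1) × 0.5404 = 1.081 mol → 403.9 g
% yield = 291 / 403.9 × 100 = 72.05 %

72.1 %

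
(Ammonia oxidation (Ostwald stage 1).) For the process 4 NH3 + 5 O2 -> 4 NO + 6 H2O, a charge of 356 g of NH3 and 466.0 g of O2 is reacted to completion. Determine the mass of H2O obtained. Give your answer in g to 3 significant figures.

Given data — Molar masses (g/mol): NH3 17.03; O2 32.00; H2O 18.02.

n(NH3) = 356.0 / 17.03 = 20.90 mol
n(O2) = 466.0 / 32.00 = 14.56 mol
n/ν → NH3: 5.225, O2: 2.912; O2 is limiting.
n(H2O) = (6/5) × 14.56 = 17.47 mol
mass = 17.47 × 18.02 = 314.8 g

315 g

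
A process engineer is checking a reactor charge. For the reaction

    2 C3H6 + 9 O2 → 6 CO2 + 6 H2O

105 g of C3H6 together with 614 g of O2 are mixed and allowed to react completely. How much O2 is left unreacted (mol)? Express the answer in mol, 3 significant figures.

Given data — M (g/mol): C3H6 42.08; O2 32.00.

7.96 mol

n(C3H6) = 105.0 / 42.08 = 2.495 mol
n(O2) = 614.0 / 32.00 = 19.19 mol
n/ν for C3H6 = 2.495/2 = 1.248
n/ν for O2 = 19.19/9 = 2.132
Smallest n/ν is C3H6 → limiting reagent.
O2 consumed = (9/2) × 2.495 = 11.23 mol
O2 remaining = 19.19 − 11.23 = 7.960 mol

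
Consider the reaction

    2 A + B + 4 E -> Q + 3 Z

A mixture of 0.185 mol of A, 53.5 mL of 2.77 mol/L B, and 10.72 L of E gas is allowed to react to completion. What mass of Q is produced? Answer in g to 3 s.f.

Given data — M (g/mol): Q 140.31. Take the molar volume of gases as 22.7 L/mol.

13.0 g

n(A) = 0.1850 mol
n(B) = 2.77 × 53.50/1000 = 0.1482 mol
n(E) = 10.72 / 22.7 = 0.4722 mol
n/ν → A: 0.09250, B: 0.1482, E: 0.1181; A is limiting.
n(Q) = (1/2) × 0.1850 = 0.09250 mol
mass = 0.09250 × 140.31 = 12.98 g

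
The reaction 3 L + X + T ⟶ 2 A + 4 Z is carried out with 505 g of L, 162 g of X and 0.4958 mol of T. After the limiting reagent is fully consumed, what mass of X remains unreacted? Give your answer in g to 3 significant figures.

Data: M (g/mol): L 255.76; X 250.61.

n(L) = 505.0 / 255.76 = 1.975 mol
n(X) = 162.0 / 250.61 = 0.6464 mol
n(T) = 0.4958 mol
n/ν → L: 0.6583, X: 0.6464, T: 0.4958; T is limiting.
X consumed = (1/1) × 0.4958 = 0.4958 mol
X remaining = 0.6464 − 0.4958 = 0.1506 mol
mass = 0.1506 × 250.61 = 37.74 g

37.7 g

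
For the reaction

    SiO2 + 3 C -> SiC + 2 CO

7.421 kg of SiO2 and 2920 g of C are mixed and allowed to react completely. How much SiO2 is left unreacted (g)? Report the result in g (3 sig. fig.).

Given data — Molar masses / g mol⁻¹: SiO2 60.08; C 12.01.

2550 g

n(SiO2) = 7.421×1000 / 60.08 = 123.5 mol
n(C) = 2920 / 12.01 = 243.1 mol
n/ν for SiO2 = 123.5/1 = 123.5
n/ν for C = 243.1/3 = 81.03
Smallest n/ν is C → limiting reagent.
SiO2 consumed = (1/3) × 243.1 = 81.03 mol
SiO2 remaining = 123.5 − 81.03 = 42.47 mol
mass = 42.47 × 60.08 = 2552 g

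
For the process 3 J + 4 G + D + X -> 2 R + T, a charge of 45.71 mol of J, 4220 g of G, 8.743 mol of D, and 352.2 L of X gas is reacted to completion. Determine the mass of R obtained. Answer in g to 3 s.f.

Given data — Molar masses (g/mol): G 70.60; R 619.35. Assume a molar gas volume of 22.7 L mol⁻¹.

10800 g

n(J) = 45.71 mol
n(G) = 4220 / 70.60 = 59.77 mol
n(D) = 8.743 mol
n(X) = 352.2 / 22.7 = 15.52 mol
n/ν for J = 45.71/3 = 15.24
n/ν for G = 59.77/4 = 14.94
n/ν for D = 8.743/1 = 8.743
n/ν for X = 15.52/1 = 15.52
Smallest n/ν is D → limiting reagent.
n(R) = (2/1) × 8.743 = 17.49 mol
mass = 17.49 × 619.35 = 10830 g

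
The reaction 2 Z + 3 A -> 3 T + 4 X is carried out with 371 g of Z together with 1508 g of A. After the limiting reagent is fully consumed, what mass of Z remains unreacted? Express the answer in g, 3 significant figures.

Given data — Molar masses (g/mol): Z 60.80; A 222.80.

96.7 g

n(Z) = 371.0 / 60.80 = 6.102 mol
n(A) = 1508 / 222.80 = 6.768 mol
n/ν → Z: 3.051, A: 2.256; A is limiting.
Z consumed = (2/3) × 6.768 = 4.512 mol
Z remaining = 6.102 − 4.512 = 1.590 mol
mass = 1.590 × 60.80 = 96.67 g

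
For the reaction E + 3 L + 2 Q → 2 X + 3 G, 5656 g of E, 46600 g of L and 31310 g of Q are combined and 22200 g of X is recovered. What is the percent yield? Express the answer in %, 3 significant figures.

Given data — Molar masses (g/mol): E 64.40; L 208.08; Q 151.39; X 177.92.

n(E) = 5656 / 64.40 = 87.83 mol
n(L) = 46600 / 208.08 = 224.0 mol
n(Q) = 31310 / 151.39 = 206.8 mol
n/ν for E = 87.83/1 = 87.83
n/ν for L = 224.0/3 = 74.67
n/ν for Q = 206.8/2 = 103.4
Smallest n/ν is L → limiting reagent.
theoretical n(X) = (2/3) × 224.0 = 149.3 mol → 26560 g
% yield = 22200 / 26560 × 100 = 83.58 %

83.6 %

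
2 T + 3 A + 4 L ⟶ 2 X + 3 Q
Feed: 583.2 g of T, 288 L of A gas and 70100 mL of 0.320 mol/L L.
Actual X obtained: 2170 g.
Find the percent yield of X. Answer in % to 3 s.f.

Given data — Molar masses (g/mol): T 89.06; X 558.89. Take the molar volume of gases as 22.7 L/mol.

59.3 %

n(T) = 583.2 / 89.06 = 6.548 mol
n(A) = 288.0 / 22.7 = 12.69 mol
n(L) = 0.320 × 70100/1000 = 22.43 mol
n/ν → T: 3.274, A: 4.230, L: 5.608; T is limiting.
theoretical n(X) = (2/2) × 6.548 = 6.548 mol → 3660 g
% yield = 2170 / 3660 × 100 = 59.29 %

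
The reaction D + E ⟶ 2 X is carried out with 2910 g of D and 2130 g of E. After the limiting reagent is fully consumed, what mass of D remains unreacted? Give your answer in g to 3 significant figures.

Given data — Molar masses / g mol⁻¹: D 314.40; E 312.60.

n(D) = 2910 / 314.40 = 9.256 mol
n(E) = 2130 / 312.60 = 6.814 mol
n/ν → D: 9.256, E: 6.814; E is limiting.
D consumed = (1/1) × 6.814 = 6.814 mol
D remaining = 9.256 − 6.814 = 2.442 mol
mass = 2.442 × 314.40 = 767.8 g

768 g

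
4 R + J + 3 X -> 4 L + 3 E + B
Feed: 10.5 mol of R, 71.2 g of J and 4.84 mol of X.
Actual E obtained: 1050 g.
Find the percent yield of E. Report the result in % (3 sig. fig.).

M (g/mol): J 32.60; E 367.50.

59.0 %

n(R) = 10.50 mol
n(J) = 71.20 / 32.60 = 2.184 mol
n(X) = 4.840 mol
n/ν for R = 10.50/4 = 2.625
n/ν for J = 2.184/1 = 2.184
n/ν for X = 4.840/3 = 1.613
Smallest n/ν is X → limiting reagent.
theoretical n(E) = (3/3) × 4.840 = 4.840 mol → 1779 g
% yield = 1050 / 1779 × 100 = 59.02 %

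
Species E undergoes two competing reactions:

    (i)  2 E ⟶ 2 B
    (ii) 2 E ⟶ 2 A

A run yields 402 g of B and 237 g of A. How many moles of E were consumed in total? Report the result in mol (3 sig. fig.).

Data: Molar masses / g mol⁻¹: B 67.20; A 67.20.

n(B) = 402 / 67.20 = 5.982 mol
n(A) = 237 / 67.20 = 3.527 mol
n(E) via (i) = (2/2)×5.982 = 5.982 mol
n(E) via (ii) = (2/2)×3.527 = 3.527 mol
total n(E) = 5.982 + 3.527 = 9.509 mol

9.51 mol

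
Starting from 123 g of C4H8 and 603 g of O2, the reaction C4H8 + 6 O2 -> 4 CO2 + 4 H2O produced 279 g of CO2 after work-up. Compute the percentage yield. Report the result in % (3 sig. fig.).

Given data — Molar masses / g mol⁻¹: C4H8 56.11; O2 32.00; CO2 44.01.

n(C4H8) = 123.0 / 56.11 = 2.192 mol
n(O2) = 603.0 / 32.00 = 18.84 mol
n/ν → C4H8: 2.192, O2: 3.140; C4H8 is limiting.
theoretical n(CO2) = (4/1) × 2.192 = 8.768 mol → 385.9 g
% yield = 279 / 385.9 × 100 = 72.30 %

72.3 %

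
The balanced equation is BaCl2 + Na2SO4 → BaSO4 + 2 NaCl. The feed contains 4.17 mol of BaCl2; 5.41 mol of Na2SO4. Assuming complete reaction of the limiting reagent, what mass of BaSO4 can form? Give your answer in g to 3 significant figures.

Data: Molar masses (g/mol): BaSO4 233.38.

n(BaCl2) = 4.170 mol
n(Na2SO4) = 5.410 mol
n/ν for BaCl2 = 4.170/1 = 4.170
n/ν for Na2SO4 = 5.410/1 = 5.410
Smallest n/ν is BaCl2 → limiting reagent.
n(BaSO4) = (1/1) × 4.170 = 4.170 mol
mass = 4.170 × 233.38 = 973.2 g

973 g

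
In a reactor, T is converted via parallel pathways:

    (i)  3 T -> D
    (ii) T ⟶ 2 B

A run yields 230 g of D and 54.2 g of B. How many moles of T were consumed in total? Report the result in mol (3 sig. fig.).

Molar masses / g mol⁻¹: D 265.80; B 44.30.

n(D) = 230 / 265.80 = 0.8653 mol
n(B) = 54.2 / 44.30 = 1.223 mol
n(T) via (i) = (3/1)×0.8653 = 2.596 mol
n(T) via (ii) = (1/2)×1.223 = 0.6115 mol
total n(T) = 2.596 + 0.6115 = 3.208 mol

3.21 mol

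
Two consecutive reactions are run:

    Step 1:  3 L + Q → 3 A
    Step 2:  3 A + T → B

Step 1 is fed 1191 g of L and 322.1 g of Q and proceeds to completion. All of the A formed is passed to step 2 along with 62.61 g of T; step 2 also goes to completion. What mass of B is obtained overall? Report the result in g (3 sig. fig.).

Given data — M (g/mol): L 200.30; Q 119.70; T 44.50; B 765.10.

1080 g

Step 1:
n(L) = 1191 / 200.30 = 5.946 mol
n(Q) = 322.1 / 119.70 = 2.691 mol
n/ν → L: 1.982, Q: 2.691; L is limiting.
n(A) produced = (3/3) × 5.946 = 5.946 mol
Step 2:
n(A) available = 5.946 mol
n(T) = 62.61 / 44.50 = 1.407 mol
n/ν → A: 1.982, T: 1.407; T is limiting.
n(B) = (1/1) × 1.407 = 1.407 mol
mass = 1.407 × 765.10 = 1076 g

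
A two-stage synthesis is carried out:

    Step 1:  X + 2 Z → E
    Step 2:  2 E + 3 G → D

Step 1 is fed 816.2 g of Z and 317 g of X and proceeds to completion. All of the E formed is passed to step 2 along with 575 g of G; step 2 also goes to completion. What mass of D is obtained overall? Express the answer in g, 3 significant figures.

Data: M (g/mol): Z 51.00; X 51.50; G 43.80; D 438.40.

1350 g

Step 1:
n(Z) = 816.2 / 51.00 = 16.00 mol
n(X) = 317.0 / 51.50 = 6.155 mol
n/ν → Z: 8.000, X: 6.155; X is limiting.
n(E) produced = (1/1) × 6.155 = 6.155 mol
Step 2:
n(E) available = 6.155 mol
n(G) = 575.0 / 43.80 = 13.13 mol
n/ν → E: 3.078, G: 4.377; E is limiting.
n(D) = (1/2) × 6.155 = 3.078 mol
mass = 3.078 × 438.40 = 1349 g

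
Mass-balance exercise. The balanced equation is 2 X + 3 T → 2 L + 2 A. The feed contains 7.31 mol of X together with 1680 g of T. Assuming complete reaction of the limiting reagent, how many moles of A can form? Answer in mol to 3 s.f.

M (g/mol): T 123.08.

n(X) = 7.310 mol
n(T) = 1680 / 123.08 = 13.65 mol
n/ν → X: 3.655, T: 4.550; X is limiting.
n(A) = (2/2) × 7.310 = 7.310 mol

7.31 mol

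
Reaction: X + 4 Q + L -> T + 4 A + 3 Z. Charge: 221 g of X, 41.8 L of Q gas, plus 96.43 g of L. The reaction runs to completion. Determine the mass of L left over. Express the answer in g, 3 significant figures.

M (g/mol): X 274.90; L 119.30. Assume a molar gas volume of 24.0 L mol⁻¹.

n(X) = 221.0 / 274.90 = 0.8039 mol
n(Q) = 41.80 / 24.0 = 1.742 mol
n(L) = 96.43 / 119.30 = 0.8083 mol
n/ν → X: 0.8039, Q: 0.4355, L: 0.8083; Q is limiting.
L consumed = (1/4) × 1.742 = 0.4355 mol
L remaining = 0.8083 − 0.4355 = 0.3728 mol
mass = 0.3728 × 119.30 = 44.48 g

44.5 g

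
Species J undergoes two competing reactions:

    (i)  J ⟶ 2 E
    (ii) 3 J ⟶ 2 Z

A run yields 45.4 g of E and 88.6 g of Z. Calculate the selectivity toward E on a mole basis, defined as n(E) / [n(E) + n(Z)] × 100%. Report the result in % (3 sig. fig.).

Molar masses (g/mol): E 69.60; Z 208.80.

n(E) = 45.4 / 69.60 = 0.6523 mol
n(Z) = 88.6 / 208.80 = 0.4243 mol
selectivity = 0.6523/(0.6523+0.4243) × 100 = 60.59 %

60.6 %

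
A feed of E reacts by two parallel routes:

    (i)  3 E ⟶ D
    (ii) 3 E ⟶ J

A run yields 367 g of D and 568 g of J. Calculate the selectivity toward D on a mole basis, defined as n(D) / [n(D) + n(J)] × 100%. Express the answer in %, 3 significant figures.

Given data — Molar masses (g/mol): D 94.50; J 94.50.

39.3 %

n(D) = 367 / 94.50 = 3.884 mol
n(J) = 568 / 94.50 = 6.011 mol
selectivity = 3.884/(3.884+6.011) × 100 = 39.25 %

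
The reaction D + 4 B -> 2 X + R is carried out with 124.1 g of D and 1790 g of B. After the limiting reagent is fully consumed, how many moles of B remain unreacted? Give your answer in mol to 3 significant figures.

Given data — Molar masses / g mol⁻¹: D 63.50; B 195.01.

1.36 mol

n(D) = 124.1 / 63.50 = 1.954 mol
n(B) = 1790 / 195.01 = 9.179 mol
n/ν for D = 1.954/1 = 1.954
n/ν for B = 9.179/4 = 2.295
Smallest n/ν is D → limiting reagent.
B consumed = (4/1) × 1.954 = 7.816 mol
B remaining = 9.179 − 7.816 = 1.363 mol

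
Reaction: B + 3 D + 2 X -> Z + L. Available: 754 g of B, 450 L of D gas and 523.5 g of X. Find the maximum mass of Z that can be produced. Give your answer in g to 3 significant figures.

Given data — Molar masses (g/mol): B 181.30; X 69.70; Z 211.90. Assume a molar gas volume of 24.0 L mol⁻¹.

796 g

n(B) = 754.0 / 181.30 = 4.159 mol
n(D) = 450.0 / 24.0 = 18.75 mol
n(X) = 523.5 / 69.70 = 7.511 mol
n/ν for B = 4.159/1 = 4.159
n/ν for D = 18.75/3 = 6.250
n/ν for X = 7.511/2 = 3.756
Smallest n/ν is X → limiting reagent.
n(Z) = (1/2) × 7.511 = 3.756 mol
mass = 3.756 × 211.90 = 795.9 g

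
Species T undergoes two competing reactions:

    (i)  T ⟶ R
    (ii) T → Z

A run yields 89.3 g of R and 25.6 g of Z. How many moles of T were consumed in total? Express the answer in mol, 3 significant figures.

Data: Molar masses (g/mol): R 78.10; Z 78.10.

n(R) = 89.3 / 78.10 = 1.143 mol
n(Z) = 25.6 / 78.10 = 0.3278 mol
n(T) via (i) = (1/1)×1.143 = 1.143 mol
n(T) via (ii) = (1/1)×0.3278 = 0.3278 mol
total n(T) = 1.143 + 0.3278 = 1.471 mol

1.47 mol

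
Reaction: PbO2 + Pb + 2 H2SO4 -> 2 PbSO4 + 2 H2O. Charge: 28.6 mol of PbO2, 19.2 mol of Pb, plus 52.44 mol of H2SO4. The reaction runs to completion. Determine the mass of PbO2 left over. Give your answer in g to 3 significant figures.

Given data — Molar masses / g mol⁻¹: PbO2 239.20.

2250 g

n(PbO2) = 28.60 mol
n(Pb) = 19.20 mol
n(H2SO4) = 52.44 mol
n/ν for PbO2 = 28.60/1 = 28.60
n/ν for Pb = 19.20/1 = 19.20
n/ν for H2SO4 = 52.44/2 = 26.22
Smallest n/ν is Pb → limiting reagent.
PbO2 consumed = (1/1) × 19.20 = 19.20 mol
PbO2 remaining = 28.60 − 19.20 = 9.400 mol
mass = 9.400 × 239.20 = 2248 g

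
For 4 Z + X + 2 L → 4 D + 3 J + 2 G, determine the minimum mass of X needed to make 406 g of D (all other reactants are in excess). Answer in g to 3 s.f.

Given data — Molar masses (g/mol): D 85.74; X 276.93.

328 g

n(D) = 406 / 85.74 = 4.735 mol
n(X) = (1/4) × 4.735 = 1.184 mol
mass = 1.184 × 276.93 = 327.9 g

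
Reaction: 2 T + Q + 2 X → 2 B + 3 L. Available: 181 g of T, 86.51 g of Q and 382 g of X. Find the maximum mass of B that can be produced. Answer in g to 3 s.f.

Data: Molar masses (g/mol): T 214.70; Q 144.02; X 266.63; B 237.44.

n(T) = 181.0 / 214.70 = 0.8430 mol
n(Q) = 86.51 / 144.02 = 0.6007 mol
n(X) = 382.0 / 266.63 = 1.433 mol
n/ν → T: 0.4215, Q: 0.6007, X: 0.7165; T is limiting.
n(B) = (2/2) × 0.8430 = 0.8430 mol
mass = 0.8430 × 237.44 = 200.2 g

200 g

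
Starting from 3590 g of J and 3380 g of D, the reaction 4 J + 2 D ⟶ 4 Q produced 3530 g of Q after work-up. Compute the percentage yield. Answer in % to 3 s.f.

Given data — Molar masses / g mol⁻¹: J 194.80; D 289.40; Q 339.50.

n(J) = 3590 / 194.80 = 18.43 mol
n(D) = 3380 / 289.40 = 11.68 mol
n/ν for J = 18.43/4 = 4.608
n/ν for D = 11.68/2 = 5.840
Smallest n/ν is J → limiting reagent.
theoretical n(Q) = (4/4) × 18.43 = 18.43 mol → 6257 g
% yield = 3530 / 6257 × 100 = 56.42 %

56.4 %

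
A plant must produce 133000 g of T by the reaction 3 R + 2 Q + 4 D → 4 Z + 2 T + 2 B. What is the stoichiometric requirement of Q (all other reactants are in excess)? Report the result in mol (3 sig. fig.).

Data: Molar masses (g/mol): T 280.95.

n(T) = 133000 / 280.95 = 473.4 mol
n(Q) = (2/2) × 473.4 = 473.4 mol

473 mol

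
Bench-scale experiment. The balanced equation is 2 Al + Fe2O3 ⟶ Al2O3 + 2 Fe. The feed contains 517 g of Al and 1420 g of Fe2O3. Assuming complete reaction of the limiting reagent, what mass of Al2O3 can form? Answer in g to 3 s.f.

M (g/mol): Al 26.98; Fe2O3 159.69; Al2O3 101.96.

907 g

n(Al) = 517.0 / 26.98 = 19.16 mol
n(Fe2O3) = 1420 / 159.69 = 8.892 mol
n/ν → Al: 9.580, Fe2O3: 8.892; Fe2O3 is limiting.
n(Al2O3) = (1/1) × 8.892 = 8.892 mol
mass = 8.892 × 101.96 = 906.6 g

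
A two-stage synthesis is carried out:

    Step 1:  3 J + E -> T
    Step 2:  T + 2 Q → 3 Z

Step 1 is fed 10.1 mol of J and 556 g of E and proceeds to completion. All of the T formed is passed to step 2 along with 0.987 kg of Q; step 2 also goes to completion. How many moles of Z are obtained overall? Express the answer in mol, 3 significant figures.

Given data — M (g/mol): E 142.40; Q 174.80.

Step 1:
n(J) = 10.10 mol
n(E) = 556.0 / 142.40 = 3.904 mol
n/ν for J = 10.10/3 = 3.367
n/ν for E = 3.904/1 = 3.904
Smallest n/ν is J → limiting reagent.
n(T) produced = (1/3) × 10.10 = 3.367 mol
Step 2:
n(T) available = 3.367 mol
n(Q) = 0.9870×1000 / 174.80 = 5.646 mol
n/ν for T = 3.367/1 = 3.367
n/ν for Q = 5.646/2 = 2.823
Smallest n/ν is Q → limiting reagent.
n(Z) = (3/2) × 5.646 = 8.469 mol

8.47 mol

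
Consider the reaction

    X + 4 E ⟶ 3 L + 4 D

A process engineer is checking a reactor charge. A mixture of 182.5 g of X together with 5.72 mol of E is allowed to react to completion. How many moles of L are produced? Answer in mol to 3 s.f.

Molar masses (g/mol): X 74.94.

n(X) = 182.5 / 74.94 = 2.435 mol
n(E) = 5.720 mol
n/ν → X: 2.435, E: 1.430; E is limiting.
n(L) = (3/4) × 5.720 = 4.290 mol

4.29 mol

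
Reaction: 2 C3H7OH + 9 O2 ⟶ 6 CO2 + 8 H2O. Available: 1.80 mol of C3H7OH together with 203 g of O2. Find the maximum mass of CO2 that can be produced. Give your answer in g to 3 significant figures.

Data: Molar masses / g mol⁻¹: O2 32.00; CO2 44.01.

n(C3H7OH) = 1.800 mol
n(O2) = 203.0 / 32.00 = 6.344 mol
n/ν → C3H7OH: 0.9000, O2: 0.7049; O2 is limiting.
n(CO2) = (6/9) × 6.344 = 4.229 mol
mass = 4.229 × 44.01 = 186.1 g

186 g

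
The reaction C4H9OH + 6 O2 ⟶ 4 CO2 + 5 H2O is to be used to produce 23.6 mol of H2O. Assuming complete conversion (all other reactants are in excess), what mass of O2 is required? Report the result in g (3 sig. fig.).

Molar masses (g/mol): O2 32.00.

n(H2O) = 23.60 mol
n(O2) = (6/5) × 23.60 = 28.32 mol
mass = 28.32 × 32.00 = 906.2 g

906 g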